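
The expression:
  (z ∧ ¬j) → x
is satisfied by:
  {x: True, j: True, z: False}
  {x: True, j: False, z: False}
  {j: True, x: False, z: False}
  {x: False, j: False, z: False}
  {x: True, z: True, j: True}
  {x: True, z: True, j: False}
  {z: True, j: True, x: False}


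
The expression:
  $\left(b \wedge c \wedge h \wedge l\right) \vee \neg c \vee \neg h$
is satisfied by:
  {b: True, l: True, h: False, c: False}
  {b: True, l: False, h: False, c: False}
  {l: True, b: False, h: False, c: False}
  {b: False, l: False, h: False, c: False}
  {b: True, c: True, l: True, h: False}
  {b: True, c: True, l: False, h: False}
  {c: True, l: True, b: False, h: False}
  {c: True, b: False, l: False, h: False}
  {b: True, h: True, l: True, c: False}
  {b: True, h: True, l: False, c: False}
  {h: True, l: True, b: False, c: False}
  {h: True, b: False, l: False, c: False}
  {b: True, c: True, h: True, l: True}


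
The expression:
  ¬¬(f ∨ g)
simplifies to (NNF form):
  f ∨ g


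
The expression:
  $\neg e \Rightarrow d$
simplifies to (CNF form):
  $d \vee e$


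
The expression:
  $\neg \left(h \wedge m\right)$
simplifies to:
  $\neg h \vee \neg m$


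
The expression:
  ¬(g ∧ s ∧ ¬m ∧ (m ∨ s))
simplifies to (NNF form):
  m ∨ ¬g ∨ ¬s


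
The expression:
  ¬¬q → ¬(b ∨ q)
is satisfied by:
  {q: False}


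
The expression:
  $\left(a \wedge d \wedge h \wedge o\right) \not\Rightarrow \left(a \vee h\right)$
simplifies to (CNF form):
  $\text{False}$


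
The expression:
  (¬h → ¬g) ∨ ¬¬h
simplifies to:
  h ∨ ¬g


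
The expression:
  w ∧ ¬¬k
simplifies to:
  k ∧ w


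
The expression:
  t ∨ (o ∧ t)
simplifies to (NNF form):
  t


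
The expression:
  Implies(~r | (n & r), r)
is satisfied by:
  {r: True}


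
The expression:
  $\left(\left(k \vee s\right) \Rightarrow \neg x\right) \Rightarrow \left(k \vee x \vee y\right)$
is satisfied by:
  {y: True, k: True, x: True}
  {y: True, k: True, x: False}
  {y: True, x: True, k: False}
  {y: True, x: False, k: False}
  {k: True, x: True, y: False}
  {k: True, x: False, y: False}
  {x: True, k: False, y: False}


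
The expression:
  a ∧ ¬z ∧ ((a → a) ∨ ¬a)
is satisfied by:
  {a: True, z: False}


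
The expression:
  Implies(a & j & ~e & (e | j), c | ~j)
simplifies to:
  c | e | ~a | ~j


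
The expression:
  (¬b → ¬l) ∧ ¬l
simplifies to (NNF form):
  ¬l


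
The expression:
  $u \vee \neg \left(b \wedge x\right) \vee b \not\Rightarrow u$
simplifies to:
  $\text{True}$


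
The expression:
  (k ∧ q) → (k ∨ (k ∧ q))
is always true.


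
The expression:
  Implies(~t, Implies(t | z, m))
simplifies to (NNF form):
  m | t | ~z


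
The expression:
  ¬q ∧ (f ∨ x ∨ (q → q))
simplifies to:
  ¬q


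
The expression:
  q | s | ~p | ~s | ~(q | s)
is always true.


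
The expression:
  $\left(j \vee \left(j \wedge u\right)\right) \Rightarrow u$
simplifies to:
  $u \vee \neg j$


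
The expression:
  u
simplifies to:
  u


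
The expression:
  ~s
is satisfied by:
  {s: False}


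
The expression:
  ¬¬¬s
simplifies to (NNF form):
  ¬s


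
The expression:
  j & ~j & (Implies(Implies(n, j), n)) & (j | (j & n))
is never true.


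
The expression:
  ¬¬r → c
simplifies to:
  c ∨ ¬r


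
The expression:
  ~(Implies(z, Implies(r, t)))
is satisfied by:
  {r: True, z: True, t: False}


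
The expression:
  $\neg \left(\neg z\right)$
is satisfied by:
  {z: True}


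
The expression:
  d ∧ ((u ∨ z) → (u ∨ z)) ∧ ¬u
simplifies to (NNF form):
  d ∧ ¬u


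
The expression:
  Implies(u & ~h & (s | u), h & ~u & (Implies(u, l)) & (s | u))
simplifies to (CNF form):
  h | ~u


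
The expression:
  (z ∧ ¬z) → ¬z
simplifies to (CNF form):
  True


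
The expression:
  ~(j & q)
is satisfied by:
  {q: False, j: False}
  {j: True, q: False}
  {q: True, j: False}


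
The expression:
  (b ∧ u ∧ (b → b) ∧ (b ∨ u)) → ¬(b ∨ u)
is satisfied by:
  {u: False, b: False}
  {b: True, u: False}
  {u: True, b: False}


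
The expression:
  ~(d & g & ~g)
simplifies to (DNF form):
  True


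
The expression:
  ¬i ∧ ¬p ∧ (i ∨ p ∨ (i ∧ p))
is never true.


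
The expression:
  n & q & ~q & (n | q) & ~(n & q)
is never true.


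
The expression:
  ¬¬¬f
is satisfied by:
  {f: False}


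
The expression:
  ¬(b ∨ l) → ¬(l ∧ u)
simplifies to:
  True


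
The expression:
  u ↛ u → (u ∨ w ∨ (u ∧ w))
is always true.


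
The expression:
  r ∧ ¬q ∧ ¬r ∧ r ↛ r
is never true.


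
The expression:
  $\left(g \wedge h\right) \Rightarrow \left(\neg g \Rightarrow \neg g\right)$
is always true.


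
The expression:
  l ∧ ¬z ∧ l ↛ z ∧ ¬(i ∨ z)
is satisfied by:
  {l: True, i: False, z: False}


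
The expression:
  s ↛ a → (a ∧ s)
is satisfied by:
  {a: True, s: False}
  {s: False, a: False}
  {s: True, a: True}


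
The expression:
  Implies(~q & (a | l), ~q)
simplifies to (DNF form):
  True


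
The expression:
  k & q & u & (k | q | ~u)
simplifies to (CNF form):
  k & q & u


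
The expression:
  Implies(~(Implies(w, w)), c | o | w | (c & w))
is always true.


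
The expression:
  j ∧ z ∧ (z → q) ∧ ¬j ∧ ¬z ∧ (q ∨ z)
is never true.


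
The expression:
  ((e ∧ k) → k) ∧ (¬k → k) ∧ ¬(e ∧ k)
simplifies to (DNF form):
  k ∧ ¬e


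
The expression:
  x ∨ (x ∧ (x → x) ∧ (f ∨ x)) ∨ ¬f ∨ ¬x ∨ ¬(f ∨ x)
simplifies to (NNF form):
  True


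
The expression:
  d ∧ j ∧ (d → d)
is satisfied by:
  {j: True, d: True}


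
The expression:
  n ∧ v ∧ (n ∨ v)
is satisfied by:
  {n: True, v: True}


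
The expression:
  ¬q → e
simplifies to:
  e ∨ q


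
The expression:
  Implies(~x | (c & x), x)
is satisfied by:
  {x: True}


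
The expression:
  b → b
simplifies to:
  True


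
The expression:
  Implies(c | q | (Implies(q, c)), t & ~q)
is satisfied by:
  {t: True, q: False}


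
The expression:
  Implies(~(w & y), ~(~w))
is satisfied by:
  {w: True}


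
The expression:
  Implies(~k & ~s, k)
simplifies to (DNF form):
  k | s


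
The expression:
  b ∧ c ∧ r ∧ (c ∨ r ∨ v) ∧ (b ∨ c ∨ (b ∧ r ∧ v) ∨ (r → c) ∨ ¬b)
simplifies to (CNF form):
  b ∧ c ∧ r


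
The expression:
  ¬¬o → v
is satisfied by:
  {v: True, o: False}
  {o: False, v: False}
  {o: True, v: True}


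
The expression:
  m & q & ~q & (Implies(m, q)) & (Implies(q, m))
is never true.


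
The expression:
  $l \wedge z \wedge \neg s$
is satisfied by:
  {z: True, l: True, s: False}


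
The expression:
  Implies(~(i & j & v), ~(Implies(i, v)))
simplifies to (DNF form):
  (i & j) | (i & ~v)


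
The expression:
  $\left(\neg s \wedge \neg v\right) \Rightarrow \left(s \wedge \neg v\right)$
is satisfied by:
  {v: True, s: True}
  {v: True, s: False}
  {s: True, v: False}


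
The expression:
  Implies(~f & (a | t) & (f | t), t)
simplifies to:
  True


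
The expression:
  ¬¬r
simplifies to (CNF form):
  r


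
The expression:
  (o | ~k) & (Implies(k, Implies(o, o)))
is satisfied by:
  {o: True, k: False}
  {k: False, o: False}
  {k: True, o: True}


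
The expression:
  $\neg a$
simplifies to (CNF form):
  $\neg a$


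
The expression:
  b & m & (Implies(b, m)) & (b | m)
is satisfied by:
  {m: True, b: True}


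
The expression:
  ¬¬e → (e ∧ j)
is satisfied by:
  {j: True, e: False}
  {e: False, j: False}
  {e: True, j: True}


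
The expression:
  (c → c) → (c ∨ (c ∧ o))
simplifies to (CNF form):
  c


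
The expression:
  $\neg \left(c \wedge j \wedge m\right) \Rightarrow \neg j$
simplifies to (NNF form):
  $\left(c \wedge m\right) \vee \neg j$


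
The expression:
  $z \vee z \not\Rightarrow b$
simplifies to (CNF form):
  $z$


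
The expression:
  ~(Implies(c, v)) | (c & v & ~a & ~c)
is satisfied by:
  {c: True, v: False}


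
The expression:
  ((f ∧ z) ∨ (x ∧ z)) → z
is always true.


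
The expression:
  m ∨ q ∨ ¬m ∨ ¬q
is always true.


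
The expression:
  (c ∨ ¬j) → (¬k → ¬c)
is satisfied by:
  {k: True, c: False}
  {c: False, k: False}
  {c: True, k: True}


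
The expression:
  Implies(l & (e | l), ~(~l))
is always true.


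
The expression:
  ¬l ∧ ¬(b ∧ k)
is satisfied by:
  {k: False, l: False, b: False}
  {b: True, k: False, l: False}
  {k: True, b: False, l: False}


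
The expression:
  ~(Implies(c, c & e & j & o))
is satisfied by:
  {c: True, e: False, o: False, j: False}
  {c: True, j: True, e: False, o: False}
  {c: True, o: True, e: False, j: False}
  {c: True, j: True, o: True, e: False}
  {c: True, e: True, o: False, j: False}
  {c: True, j: True, e: True, o: False}
  {c: True, o: True, e: True, j: False}


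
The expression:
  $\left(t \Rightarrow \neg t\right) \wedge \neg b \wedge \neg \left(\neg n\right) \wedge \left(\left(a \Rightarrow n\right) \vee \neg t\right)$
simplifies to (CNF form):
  $n \wedge \neg b \wedge \neg t$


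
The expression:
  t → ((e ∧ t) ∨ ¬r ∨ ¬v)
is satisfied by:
  {e: True, v: False, t: False, r: False}
  {e: False, v: False, t: False, r: False}
  {r: True, e: True, v: False, t: False}
  {r: True, e: False, v: False, t: False}
  {t: True, e: True, v: False, r: False}
  {t: True, e: False, v: False, r: False}
  {r: True, t: True, e: True, v: False}
  {r: True, t: True, e: False, v: False}
  {v: True, e: True, r: False, t: False}
  {v: True, e: False, r: False, t: False}
  {r: True, v: True, e: True, t: False}
  {r: True, v: True, e: False, t: False}
  {t: True, v: True, e: True, r: False}
  {t: True, v: True, e: False, r: False}
  {t: True, v: True, r: True, e: True}


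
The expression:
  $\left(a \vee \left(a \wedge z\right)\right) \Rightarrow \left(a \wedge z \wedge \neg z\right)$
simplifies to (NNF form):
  $\neg a$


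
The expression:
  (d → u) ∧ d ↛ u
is never true.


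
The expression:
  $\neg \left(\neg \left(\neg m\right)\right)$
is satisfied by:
  {m: False}


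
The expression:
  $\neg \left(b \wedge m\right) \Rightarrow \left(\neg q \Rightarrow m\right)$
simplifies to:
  $m \vee q$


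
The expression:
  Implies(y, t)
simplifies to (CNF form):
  t | ~y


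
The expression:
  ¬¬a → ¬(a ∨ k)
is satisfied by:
  {a: False}


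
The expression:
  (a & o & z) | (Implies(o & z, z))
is always true.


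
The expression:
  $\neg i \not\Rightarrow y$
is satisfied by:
  {i: False, y: False}


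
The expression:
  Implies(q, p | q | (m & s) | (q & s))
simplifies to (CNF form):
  True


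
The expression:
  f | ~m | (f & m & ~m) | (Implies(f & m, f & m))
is always true.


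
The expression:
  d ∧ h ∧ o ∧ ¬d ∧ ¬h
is never true.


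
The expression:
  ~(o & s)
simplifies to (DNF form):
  ~o | ~s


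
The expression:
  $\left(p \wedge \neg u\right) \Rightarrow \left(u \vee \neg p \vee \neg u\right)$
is always true.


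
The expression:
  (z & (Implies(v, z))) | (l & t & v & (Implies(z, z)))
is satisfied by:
  {z: True, l: True, v: True, t: True}
  {z: True, l: True, v: True, t: False}
  {z: True, l: True, t: True, v: False}
  {z: True, l: True, t: False, v: False}
  {z: True, v: True, t: True, l: False}
  {z: True, v: True, t: False, l: False}
  {z: True, v: False, t: True, l: False}
  {z: True, v: False, t: False, l: False}
  {l: True, v: True, t: True, z: False}


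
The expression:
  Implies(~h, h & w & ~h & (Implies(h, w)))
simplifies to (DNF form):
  h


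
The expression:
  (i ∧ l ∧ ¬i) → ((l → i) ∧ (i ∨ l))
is always true.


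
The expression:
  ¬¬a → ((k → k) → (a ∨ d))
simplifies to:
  True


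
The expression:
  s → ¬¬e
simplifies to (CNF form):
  e ∨ ¬s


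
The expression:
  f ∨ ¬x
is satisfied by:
  {f: True, x: False}
  {x: False, f: False}
  {x: True, f: True}


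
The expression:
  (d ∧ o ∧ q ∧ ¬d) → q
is always true.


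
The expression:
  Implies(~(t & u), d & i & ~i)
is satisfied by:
  {t: True, u: True}


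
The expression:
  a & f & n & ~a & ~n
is never true.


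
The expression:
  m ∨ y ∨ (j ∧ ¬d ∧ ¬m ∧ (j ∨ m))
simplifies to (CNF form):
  (j ∨ m ∨ y) ∧ (m ∨ y ∨ ¬d)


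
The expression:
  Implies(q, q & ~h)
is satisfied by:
  {h: False, q: False}
  {q: True, h: False}
  {h: True, q: False}


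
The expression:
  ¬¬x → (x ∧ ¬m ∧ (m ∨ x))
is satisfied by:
  {m: False, x: False}
  {x: True, m: False}
  {m: True, x: False}


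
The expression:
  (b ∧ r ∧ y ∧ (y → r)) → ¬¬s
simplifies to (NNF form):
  s ∨ ¬b ∨ ¬r ∨ ¬y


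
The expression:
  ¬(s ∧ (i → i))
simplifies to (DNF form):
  ¬s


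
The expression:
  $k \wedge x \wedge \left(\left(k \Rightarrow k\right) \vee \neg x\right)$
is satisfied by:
  {x: True, k: True}


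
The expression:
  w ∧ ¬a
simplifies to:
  w ∧ ¬a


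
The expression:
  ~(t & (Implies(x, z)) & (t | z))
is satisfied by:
  {x: True, z: False, t: False}
  {z: False, t: False, x: False}
  {x: True, z: True, t: False}
  {z: True, x: False, t: False}
  {t: True, x: True, z: False}


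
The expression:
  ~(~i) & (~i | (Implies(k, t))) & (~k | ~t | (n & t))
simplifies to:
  i & (n | ~k) & (t | ~k)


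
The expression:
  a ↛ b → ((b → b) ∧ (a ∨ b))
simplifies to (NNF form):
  True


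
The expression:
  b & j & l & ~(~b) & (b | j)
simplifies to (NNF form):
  b & j & l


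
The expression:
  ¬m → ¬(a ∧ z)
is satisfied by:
  {m: True, z: False, a: False}
  {m: False, z: False, a: False}
  {a: True, m: True, z: False}
  {a: True, m: False, z: False}
  {z: True, m: True, a: False}
  {z: True, m: False, a: False}
  {z: True, a: True, m: True}


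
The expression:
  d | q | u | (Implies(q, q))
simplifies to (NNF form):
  True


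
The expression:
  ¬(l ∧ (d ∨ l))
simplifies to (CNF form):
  ¬l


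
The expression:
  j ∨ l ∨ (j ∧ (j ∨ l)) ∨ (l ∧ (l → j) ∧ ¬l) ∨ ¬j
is always true.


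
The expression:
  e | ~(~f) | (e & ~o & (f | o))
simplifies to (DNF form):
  e | f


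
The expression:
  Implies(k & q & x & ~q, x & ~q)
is always true.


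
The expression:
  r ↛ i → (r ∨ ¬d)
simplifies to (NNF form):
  True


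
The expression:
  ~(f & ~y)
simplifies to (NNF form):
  y | ~f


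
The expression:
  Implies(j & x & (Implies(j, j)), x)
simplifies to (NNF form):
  True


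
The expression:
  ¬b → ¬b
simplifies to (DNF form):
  True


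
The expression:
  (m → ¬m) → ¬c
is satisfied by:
  {m: True, c: False}
  {c: False, m: False}
  {c: True, m: True}


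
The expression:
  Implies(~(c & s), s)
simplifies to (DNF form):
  s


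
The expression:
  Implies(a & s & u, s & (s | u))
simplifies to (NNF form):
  True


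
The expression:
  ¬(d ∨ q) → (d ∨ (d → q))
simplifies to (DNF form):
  True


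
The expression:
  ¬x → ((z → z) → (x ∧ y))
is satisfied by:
  {x: True}


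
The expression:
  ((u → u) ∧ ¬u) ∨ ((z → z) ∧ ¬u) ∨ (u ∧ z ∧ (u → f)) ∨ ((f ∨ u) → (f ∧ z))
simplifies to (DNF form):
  (f ∧ z) ∨ ¬u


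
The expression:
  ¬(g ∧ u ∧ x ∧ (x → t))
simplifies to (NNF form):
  ¬g ∨ ¬t ∨ ¬u ∨ ¬x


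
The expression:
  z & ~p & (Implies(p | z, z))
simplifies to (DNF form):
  z & ~p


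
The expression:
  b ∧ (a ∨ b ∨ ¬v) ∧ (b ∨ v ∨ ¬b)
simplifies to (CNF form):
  b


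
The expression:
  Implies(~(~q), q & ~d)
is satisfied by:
  {q: False, d: False}
  {d: True, q: False}
  {q: True, d: False}


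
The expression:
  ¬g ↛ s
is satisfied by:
  {s: True, g: False}
  {g: False, s: False}
  {g: True, s: True}


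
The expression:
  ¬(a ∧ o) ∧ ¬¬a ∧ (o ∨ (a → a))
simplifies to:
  a ∧ ¬o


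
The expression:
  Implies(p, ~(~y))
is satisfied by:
  {y: True, p: False}
  {p: False, y: False}
  {p: True, y: True}


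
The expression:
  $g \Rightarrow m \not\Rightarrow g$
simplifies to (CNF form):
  $\neg g$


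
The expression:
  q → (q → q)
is always true.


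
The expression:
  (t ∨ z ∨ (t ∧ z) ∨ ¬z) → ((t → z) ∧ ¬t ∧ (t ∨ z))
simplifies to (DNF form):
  z ∧ ¬t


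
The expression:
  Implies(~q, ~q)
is always true.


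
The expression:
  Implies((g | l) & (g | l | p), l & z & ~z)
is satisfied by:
  {g: False, l: False}


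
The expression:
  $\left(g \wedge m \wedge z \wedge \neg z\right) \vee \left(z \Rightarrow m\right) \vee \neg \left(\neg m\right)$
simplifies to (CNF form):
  $m \vee \neg z$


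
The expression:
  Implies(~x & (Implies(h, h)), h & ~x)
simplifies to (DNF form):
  h | x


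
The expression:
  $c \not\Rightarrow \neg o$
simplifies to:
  $c \wedge o$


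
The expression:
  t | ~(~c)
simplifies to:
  c | t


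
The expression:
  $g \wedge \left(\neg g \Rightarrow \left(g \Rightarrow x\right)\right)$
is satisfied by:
  {g: True}


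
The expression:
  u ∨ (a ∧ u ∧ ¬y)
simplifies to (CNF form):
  u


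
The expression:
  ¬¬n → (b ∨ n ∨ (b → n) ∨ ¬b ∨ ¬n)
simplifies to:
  True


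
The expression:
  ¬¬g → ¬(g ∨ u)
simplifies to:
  ¬g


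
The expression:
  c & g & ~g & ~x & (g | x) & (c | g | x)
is never true.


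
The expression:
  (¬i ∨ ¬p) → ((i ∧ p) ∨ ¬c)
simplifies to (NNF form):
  (i ∧ p) ∨ ¬c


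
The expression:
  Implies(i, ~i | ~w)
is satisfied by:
  {w: False, i: False}
  {i: True, w: False}
  {w: True, i: False}


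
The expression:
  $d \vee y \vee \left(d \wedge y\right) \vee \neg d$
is always true.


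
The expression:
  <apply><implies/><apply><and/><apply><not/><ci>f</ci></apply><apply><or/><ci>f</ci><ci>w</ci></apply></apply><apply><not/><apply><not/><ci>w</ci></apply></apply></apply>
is always true.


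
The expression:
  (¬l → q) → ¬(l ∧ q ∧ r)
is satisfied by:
  {l: False, q: False, r: False}
  {r: True, l: False, q: False}
  {q: True, l: False, r: False}
  {r: True, q: True, l: False}
  {l: True, r: False, q: False}
  {r: True, l: True, q: False}
  {q: True, l: True, r: False}


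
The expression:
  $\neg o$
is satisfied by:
  {o: False}


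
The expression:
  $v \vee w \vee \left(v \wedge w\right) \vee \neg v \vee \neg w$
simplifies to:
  $\text{True}$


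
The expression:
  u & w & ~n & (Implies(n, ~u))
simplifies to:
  u & w & ~n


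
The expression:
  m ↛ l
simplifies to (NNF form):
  m ∧ ¬l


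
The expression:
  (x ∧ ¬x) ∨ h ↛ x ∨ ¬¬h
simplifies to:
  h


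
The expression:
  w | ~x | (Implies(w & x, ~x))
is always true.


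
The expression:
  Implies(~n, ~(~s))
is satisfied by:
  {n: True, s: True}
  {n: True, s: False}
  {s: True, n: False}


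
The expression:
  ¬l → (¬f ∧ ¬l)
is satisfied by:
  {l: True, f: False}
  {f: False, l: False}
  {f: True, l: True}


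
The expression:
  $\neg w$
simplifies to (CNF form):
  $\neg w$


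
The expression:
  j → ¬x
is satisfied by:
  {x: False, j: False}
  {j: True, x: False}
  {x: True, j: False}


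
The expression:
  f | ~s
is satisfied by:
  {f: True, s: False}
  {s: False, f: False}
  {s: True, f: True}


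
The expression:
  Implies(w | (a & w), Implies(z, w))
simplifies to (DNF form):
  True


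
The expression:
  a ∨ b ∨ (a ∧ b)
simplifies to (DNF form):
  a ∨ b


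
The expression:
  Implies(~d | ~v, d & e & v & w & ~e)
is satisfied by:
  {d: True, v: True}


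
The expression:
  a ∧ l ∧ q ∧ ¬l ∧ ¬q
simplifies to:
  False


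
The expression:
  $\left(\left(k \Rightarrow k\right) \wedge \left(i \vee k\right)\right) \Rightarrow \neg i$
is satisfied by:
  {i: False}


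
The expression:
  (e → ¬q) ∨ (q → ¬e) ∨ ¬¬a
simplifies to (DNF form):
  a ∨ ¬e ∨ ¬q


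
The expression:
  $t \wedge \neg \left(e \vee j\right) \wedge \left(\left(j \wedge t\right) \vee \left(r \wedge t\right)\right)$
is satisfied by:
  {t: True, r: True, e: False, j: False}


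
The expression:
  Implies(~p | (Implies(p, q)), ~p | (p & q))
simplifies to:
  True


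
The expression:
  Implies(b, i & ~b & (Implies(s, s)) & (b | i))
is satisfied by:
  {b: False}


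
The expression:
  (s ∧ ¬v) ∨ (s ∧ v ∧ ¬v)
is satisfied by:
  {s: True, v: False}


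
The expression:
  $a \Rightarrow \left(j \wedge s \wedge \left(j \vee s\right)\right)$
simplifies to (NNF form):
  $\left(j \wedge s\right) \vee \neg a$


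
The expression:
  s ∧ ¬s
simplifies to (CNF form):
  False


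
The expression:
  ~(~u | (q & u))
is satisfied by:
  {u: True, q: False}


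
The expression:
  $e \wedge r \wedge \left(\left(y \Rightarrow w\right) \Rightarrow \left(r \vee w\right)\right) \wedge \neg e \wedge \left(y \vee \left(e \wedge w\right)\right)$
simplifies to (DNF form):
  $\text{False}$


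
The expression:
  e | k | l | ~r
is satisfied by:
  {k: True, l: True, e: True, r: False}
  {k: True, l: True, e: False, r: False}
  {k: True, e: True, l: False, r: False}
  {k: True, e: False, l: False, r: False}
  {l: True, e: True, k: False, r: False}
  {l: True, e: False, k: False, r: False}
  {e: True, k: False, l: False, r: False}
  {e: False, k: False, l: False, r: False}
  {r: True, k: True, l: True, e: True}
  {r: True, k: True, l: True, e: False}
  {r: True, k: True, e: True, l: False}
  {r: True, k: True, e: False, l: False}
  {r: True, l: True, e: True, k: False}
  {r: True, l: True, e: False, k: False}
  {r: True, e: True, l: False, k: False}


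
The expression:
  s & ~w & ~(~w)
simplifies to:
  False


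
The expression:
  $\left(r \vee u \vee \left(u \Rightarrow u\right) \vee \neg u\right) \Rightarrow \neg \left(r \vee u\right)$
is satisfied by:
  {u: False, r: False}


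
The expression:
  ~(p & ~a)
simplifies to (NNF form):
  a | ~p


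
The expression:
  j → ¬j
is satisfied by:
  {j: False}


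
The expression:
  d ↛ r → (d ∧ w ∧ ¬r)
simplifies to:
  r ∨ w ∨ ¬d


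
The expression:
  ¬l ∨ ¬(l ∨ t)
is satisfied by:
  {l: False}


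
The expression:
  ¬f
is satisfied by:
  {f: False}


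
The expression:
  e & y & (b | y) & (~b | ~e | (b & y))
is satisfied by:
  {e: True, y: True}


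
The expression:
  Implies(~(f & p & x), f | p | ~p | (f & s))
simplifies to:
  True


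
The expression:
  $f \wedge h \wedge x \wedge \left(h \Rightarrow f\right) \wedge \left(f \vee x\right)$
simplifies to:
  $f \wedge h \wedge x$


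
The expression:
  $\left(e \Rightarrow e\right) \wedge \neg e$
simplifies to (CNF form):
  $\neg e$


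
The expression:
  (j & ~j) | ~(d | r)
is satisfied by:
  {d: False, r: False}


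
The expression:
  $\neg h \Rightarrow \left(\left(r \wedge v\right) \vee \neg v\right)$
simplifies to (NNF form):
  $h \vee r \vee \neg v$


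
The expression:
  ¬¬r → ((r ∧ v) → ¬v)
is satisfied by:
  {v: False, r: False}
  {r: True, v: False}
  {v: True, r: False}


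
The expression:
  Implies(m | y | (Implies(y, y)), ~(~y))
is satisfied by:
  {y: True}


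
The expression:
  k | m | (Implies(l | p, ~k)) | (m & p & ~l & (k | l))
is always true.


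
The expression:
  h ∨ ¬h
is always true.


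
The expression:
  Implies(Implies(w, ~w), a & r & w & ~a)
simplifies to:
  w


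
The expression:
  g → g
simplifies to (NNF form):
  True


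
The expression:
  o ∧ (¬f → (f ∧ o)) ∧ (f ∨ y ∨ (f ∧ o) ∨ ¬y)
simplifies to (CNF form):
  f ∧ o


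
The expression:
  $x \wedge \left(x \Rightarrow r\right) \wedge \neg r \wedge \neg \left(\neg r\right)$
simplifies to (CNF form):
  $\text{False}$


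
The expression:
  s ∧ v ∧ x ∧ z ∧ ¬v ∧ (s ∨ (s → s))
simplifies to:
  False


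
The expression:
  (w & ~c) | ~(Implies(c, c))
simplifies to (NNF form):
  w & ~c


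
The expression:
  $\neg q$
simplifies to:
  $\neg q$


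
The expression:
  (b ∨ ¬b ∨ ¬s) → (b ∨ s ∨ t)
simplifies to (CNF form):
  b ∨ s ∨ t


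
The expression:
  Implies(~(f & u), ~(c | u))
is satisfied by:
  {f: True, c: False, u: False}
  {c: False, u: False, f: False}
  {f: True, u: True, c: False}
  {f: True, c: True, u: True}


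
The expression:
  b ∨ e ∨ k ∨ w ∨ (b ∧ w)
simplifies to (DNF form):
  b ∨ e ∨ k ∨ w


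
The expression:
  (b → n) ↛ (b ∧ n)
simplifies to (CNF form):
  ¬b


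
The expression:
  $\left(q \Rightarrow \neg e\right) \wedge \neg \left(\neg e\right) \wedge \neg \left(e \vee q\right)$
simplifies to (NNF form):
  $\text{False}$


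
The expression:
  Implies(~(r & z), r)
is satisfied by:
  {r: True}


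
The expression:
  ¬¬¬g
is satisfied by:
  {g: False}


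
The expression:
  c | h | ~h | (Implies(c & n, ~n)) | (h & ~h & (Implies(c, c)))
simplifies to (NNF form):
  True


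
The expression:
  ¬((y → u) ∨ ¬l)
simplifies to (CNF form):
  l ∧ y ∧ ¬u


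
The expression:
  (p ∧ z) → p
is always true.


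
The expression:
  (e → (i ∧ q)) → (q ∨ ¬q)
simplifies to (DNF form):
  True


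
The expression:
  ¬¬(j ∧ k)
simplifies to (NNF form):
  j ∧ k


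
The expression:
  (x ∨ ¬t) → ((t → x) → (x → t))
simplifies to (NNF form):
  t ∨ ¬x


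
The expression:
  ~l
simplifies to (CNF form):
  ~l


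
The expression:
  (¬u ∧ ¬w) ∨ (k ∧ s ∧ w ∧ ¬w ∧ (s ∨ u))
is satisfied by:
  {u: False, w: False}


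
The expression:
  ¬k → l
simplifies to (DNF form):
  k ∨ l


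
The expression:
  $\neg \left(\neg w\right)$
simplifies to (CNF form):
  $w$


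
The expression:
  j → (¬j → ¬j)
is always true.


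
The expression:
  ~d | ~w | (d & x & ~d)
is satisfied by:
  {w: False, d: False}
  {d: True, w: False}
  {w: True, d: False}


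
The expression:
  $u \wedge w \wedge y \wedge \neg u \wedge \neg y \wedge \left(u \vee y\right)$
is never true.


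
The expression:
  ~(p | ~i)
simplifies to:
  i & ~p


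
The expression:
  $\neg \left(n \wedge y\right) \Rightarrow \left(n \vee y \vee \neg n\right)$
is always true.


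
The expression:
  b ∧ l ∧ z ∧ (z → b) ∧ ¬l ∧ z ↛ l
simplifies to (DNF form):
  False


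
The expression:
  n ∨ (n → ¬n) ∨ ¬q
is always true.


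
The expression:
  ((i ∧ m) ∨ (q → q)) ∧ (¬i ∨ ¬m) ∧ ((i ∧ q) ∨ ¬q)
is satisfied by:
  {q: False, m: False, i: False}
  {i: True, q: False, m: False}
  {m: True, q: False, i: False}
  {i: True, q: True, m: False}


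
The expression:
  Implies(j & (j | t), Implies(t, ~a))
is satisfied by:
  {t: False, a: False, j: False}
  {j: True, t: False, a: False}
  {a: True, t: False, j: False}
  {j: True, a: True, t: False}
  {t: True, j: False, a: False}
  {j: True, t: True, a: False}
  {a: True, t: True, j: False}


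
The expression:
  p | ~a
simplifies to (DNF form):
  p | ~a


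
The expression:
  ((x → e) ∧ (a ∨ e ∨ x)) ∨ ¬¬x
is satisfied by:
  {a: True, x: True, e: True}
  {a: True, x: True, e: False}
  {a: True, e: True, x: False}
  {a: True, e: False, x: False}
  {x: True, e: True, a: False}
  {x: True, e: False, a: False}
  {e: True, x: False, a: False}


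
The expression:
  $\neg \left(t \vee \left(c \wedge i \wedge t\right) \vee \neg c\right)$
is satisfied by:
  {c: True, t: False}


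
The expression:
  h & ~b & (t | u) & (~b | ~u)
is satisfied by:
  {h: True, t: True, u: True, b: False}
  {h: True, t: True, b: False, u: False}
  {h: True, u: True, b: False, t: False}


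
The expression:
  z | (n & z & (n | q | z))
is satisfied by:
  {z: True}


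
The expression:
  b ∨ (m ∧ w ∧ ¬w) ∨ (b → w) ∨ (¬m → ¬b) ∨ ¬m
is always true.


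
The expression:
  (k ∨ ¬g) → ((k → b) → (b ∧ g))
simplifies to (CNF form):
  (g ∨ k) ∧ (g ∨ ¬b)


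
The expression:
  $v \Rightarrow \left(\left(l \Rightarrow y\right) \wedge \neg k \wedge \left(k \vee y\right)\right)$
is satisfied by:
  {y: True, v: False, k: False}
  {y: False, v: False, k: False}
  {k: True, y: True, v: False}
  {k: True, y: False, v: False}
  {v: True, y: True, k: False}


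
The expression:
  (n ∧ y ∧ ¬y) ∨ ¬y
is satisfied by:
  {y: False}


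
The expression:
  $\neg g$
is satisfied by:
  {g: False}


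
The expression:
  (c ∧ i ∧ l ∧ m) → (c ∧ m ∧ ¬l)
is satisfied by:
  {l: False, c: False, m: False, i: False}
  {i: True, l: False, c: False, m: False}
  {m: True, l: False, c: False, i: False}
  {i: True, m: True, l: False, c: False}
  {c: True, i: False, l: False, m: False}
  {i: True, c: True, l: False, m: False}
  {m: True, c: True, i: False, l: False}
  {i: True, m: True, c: True, l: False}
  {l: True, m: False, c: False, i: False}
  {i: True, l: True, m: False, c: False}
  {m: True, l: True, i: False, c: False}
  {i: True, m: True, l: True, c: False}
  {c: True, l: True, m: False, i: False}
  {i: True, c: True, l: True, m: False}
  {m: True, c: True, l: True, i: False}


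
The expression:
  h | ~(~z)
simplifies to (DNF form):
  h | z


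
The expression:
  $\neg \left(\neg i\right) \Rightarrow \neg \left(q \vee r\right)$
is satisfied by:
  {q: False, i: False, r: False}
  {r: True, q: False, i: False}
  {q: True, r: False, i: False}
  {r: True, q: True, i: False}
  {i: True, r: False, q: False}


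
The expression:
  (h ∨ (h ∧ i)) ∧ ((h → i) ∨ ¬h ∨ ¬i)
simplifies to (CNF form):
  h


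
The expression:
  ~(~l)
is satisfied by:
  {l: True}


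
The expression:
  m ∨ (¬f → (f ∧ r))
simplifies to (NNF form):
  f ∨ m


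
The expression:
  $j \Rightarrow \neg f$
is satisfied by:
  {j: False, f: False}
  {f: True, j: False}
  {j: True, f: False}


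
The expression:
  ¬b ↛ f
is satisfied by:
  {f: True, b: False}
  {b: False, f: False}
  {b: True, f: True}


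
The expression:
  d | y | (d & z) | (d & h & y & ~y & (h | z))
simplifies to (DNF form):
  d | y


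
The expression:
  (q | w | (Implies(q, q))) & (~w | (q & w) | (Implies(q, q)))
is always true.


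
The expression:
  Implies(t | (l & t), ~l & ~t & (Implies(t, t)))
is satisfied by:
  {t: False}


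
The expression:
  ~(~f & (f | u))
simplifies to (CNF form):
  f | ~u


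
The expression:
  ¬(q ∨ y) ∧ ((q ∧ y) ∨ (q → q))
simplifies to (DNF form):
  ¬q ∧ ¬y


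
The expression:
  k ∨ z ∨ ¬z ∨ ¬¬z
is always true.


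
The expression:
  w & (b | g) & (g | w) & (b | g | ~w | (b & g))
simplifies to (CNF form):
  w & (b | g)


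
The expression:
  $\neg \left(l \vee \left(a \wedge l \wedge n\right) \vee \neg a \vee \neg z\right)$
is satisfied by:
  {a: True, z: True, l: False}


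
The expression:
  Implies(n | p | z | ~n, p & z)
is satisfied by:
  {z: True, p: True}


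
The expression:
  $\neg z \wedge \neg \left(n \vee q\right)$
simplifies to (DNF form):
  $\neg n \wedge \neg q \wedge \neg z$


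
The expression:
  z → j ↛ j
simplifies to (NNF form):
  ¬z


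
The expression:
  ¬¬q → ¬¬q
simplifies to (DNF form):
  True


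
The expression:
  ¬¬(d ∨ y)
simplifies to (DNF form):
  d ∨ y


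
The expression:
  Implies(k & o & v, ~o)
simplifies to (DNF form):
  ~k | ~o | ~v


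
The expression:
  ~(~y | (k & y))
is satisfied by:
  {y: True, k: False}


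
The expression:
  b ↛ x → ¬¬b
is always true.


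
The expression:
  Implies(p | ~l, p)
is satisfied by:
  {l: True, p: True}
  {l: True, p: False}
  {p: True, l: False}


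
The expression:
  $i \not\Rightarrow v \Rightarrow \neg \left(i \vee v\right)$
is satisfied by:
  {v: True, i: False}
  {i: False, v: False}
  {i: True, v: True}


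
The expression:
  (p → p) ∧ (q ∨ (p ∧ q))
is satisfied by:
  {q: True}


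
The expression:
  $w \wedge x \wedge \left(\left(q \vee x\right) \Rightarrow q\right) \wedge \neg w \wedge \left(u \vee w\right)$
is never true.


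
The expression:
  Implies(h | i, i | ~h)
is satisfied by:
  {i: True, h: False}
  {h: False, i: False}
  {h: True, i: True}


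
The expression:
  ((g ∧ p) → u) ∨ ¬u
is always true.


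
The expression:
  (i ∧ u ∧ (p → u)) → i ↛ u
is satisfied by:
  {u: False, i: False}
  {i: True, u: False}
  {u: True, i: False}


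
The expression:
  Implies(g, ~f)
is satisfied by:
  {g: False, f: False}
  {f: True, g: False}
  {g: True, f: False}


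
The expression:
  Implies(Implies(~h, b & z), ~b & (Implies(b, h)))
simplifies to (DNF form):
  ~b | (~h & ~z)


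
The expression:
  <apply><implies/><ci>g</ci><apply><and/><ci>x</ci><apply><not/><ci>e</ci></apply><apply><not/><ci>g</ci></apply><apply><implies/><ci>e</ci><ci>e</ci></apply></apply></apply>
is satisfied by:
  {g: False}


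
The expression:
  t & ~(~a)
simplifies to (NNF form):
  a & t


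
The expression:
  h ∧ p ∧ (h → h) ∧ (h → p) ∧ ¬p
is never true.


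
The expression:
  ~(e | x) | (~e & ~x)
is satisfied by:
  {x: False, e: False}


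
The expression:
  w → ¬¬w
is always true.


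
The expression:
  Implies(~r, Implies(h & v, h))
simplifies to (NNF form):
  True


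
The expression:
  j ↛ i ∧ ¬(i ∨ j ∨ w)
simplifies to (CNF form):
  False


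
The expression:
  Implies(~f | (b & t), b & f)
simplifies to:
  f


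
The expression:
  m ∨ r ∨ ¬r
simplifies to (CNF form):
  True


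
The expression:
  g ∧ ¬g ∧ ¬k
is never true.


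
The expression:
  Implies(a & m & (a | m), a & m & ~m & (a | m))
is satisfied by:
  {m: False, a: False}
  {a: True, m: False}
  {m: True, a: False}


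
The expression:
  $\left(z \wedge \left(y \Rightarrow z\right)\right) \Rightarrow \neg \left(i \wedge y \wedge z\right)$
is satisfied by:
  {z: False, y: False, i: False}
  {i: True, z: False, y: False}
  {y: True, z: False, i: False}
  {i: True, y: True, z: False}
  {z: True, i: False, y: False}
  {i: True, z: True, y: False}
  {y: True, z: True, i: False}


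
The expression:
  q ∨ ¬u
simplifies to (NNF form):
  q ∨ ¬u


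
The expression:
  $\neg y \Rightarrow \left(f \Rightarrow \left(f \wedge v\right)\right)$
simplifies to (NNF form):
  $v \vee y \vee \neg f$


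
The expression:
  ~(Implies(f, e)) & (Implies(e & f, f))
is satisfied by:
  {f: True, e: False}


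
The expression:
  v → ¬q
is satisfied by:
  {v: False, q: False}
  {q: True, v: False}
  {v: True, q: False}


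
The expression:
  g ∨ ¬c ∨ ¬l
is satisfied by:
  {g: True, l: False, c: False}
  {l: False, c: False, g: False}
  {g: True, c: True, l: False}
  {c: True, l: False, g: False}
  {g: True, l: True, c: False}
  {l: True, g: False, c: False}
  {g: True, c: True, l: True}


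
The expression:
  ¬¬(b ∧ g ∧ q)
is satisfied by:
  {g: True, b: True, q: True}


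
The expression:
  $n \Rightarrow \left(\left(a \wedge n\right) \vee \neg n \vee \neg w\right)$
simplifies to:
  $a \vee \neg n \vee \neg w$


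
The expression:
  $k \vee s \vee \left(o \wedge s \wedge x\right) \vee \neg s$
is always true.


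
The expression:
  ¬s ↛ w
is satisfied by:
  {w: False, s: False}


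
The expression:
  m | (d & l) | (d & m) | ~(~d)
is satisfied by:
  {d: True, m: True}
  {d: True, m: False}
  {m: True, d: False}


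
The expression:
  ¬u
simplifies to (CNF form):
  ¬u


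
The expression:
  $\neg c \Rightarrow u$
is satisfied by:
  {c: True, u: True}
  {c: True, u: False}
  {u: True, c: False}


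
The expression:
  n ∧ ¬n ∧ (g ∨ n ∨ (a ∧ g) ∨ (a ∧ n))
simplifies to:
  False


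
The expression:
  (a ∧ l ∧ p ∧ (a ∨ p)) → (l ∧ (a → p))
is always true.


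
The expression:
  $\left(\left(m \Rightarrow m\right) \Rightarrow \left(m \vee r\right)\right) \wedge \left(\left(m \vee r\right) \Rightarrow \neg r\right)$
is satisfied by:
  {m: True, r: False}


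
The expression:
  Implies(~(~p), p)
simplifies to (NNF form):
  True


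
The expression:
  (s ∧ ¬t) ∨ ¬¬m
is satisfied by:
  {m: True, s: True, t: False}
  {m: True, t: False, s: False}
  {m: True, s: True, t: True}
  {m: True, t: True, s: False}
  {s: True, t: False, m: False}


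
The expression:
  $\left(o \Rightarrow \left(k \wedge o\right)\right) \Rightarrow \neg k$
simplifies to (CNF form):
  $\neg k$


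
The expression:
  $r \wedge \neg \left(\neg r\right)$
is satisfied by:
  {r: True}


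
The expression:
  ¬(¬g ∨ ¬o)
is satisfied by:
  {g: True, o: True}


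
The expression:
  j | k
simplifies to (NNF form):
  j | k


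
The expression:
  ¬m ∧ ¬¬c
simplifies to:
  c ∧ ¬m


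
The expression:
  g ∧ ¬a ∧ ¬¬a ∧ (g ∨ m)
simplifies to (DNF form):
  False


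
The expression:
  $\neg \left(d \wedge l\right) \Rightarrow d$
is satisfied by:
  {d: True}


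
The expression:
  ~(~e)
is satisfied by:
  {e: True}


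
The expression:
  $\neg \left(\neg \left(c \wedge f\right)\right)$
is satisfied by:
  {c: True, f: True}


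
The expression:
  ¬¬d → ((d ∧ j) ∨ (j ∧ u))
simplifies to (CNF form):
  j ∨ ¬d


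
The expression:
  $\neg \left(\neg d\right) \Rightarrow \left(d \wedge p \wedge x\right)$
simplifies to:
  $\left(p \wedge x\right) \vee \neg d$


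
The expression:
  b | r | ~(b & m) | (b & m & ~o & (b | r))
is always true.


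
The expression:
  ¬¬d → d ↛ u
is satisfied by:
  {u: False, d: False}
  {d: True, u: False}
  {u: True, d: False}


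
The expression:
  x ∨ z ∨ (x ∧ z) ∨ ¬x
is always true.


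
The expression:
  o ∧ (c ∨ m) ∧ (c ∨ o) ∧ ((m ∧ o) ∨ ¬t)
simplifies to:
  o ∧ (c ∨ m) ∧ (m ∨ ¬t)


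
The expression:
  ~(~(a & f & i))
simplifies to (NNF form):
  a & f & i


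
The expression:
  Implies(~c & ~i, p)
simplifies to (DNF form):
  c | i | p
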